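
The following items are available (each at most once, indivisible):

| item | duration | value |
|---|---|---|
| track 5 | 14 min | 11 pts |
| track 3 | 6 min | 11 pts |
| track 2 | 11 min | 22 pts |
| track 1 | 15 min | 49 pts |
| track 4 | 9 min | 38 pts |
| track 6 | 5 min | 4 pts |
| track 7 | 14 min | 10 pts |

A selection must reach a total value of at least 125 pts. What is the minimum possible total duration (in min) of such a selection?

55

Subsets with value ≥ 125, sorted by total duration:
- track 5+track 3+track 2+track 1+track 4: duration 55, value 131
- track 3+track 2+track 1+track 4+track 7: duration 55, value 130
- track 5+track 3+track 2+track 1+track 4+track 6: duration 60, value 135
- track 3+track 2+track 1+track 4+track 6+track 7: duration 60, value 134
Minimum duration: 55 min.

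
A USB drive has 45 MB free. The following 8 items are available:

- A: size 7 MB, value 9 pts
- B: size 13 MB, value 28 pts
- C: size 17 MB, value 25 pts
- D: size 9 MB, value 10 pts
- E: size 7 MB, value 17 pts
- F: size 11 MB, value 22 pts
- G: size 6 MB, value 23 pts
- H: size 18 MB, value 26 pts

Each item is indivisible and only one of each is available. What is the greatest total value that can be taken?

Check high-value combinations within 45 MB:
- A+B+E+F+G: size 7+13+7+11+6=44, value 9+28+17+22+23=99
- B+E+G+H: size 13+7+6+18=44, value 28+17+23+26=94
- B+C+E+G: size 13+17+7+6=43, value 28+25+17+23=93
- B+E+F+G: size 13+7+11+6=37, value 28+17+22+23=90
- E+F+G+H: size 7+11+6+18=42, value 17+22+23+26=88
Best: 99 pts.

99 pts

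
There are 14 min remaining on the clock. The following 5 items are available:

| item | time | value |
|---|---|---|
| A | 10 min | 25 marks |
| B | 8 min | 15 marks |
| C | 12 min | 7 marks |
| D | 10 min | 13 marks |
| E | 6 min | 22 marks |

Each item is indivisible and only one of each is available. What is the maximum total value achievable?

37 marks

Check high-value combinations within 14 min:
- B+E: time 8+6=14, value 15+22=37
- A: time 10, value 25
- E: time 6, value 22
- B: time 8, value 15
Best: 37 marks.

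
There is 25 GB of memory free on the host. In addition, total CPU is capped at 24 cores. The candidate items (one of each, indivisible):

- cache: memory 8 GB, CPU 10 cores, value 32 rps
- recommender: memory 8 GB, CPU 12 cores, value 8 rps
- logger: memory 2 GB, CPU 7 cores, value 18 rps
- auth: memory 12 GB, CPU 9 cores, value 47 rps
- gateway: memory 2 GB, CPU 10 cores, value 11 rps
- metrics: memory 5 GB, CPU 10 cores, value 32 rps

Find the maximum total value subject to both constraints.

79 rps

Feasible sets respecting both limits:
- cache+auth: memory 20, CPU 19, value 79
- auth+metrics: memory 17, CPU 19, value 79
- logger+auth: memory 14, CPU 16, value 65
Best: 79 rps.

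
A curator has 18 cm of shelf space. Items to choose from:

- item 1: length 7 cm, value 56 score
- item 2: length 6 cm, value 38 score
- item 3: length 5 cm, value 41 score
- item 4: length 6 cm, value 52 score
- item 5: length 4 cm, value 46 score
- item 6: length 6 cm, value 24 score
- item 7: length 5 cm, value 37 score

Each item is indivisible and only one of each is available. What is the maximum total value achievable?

154 score

Check high-value combinations within 18 cm:
- item 1+item 4+item 5: length 7+6+4=17, value 56+52+46=154
- item 1+item 3+item 4: length 7+5+6=18, value 56+41+52=149
- item 1+item 4+item 7: length 7+6+5=18, value 56+52+37=145
Best: 154 score.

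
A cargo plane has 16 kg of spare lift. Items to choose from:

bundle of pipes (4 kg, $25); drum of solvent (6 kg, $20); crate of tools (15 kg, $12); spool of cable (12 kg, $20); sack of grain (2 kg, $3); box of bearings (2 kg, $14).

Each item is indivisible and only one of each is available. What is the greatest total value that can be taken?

Check high-value combinations within 16 kg:
- bundle of pipes+drum of solvent+sack of grain+box of bearings: weight 4+6+2+2=14, value 25+20+3+14=62
- bundle of pipes+drum of solvent+box of bearings: weight 4+6+2=12, value 25+20+14=59
- bundle of pipes+drum of solvent+sack of grain: weight 4+6+2=12, value 25+20+3=48
- bundle of pipes+drum of solvent: weight 4+6=10, value 25+20=45
- bundle of pipes+spool of cable: weight 4+12=16, value 25+20=45
Best: $62.

$62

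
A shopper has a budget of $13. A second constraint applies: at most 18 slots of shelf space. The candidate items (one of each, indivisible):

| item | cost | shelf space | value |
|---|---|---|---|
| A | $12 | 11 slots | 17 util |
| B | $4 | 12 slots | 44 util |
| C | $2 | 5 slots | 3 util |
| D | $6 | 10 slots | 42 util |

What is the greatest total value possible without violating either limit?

47 util

Feasible sets respecting both limits:
- B+C: cost 6, shelf space 17, value 47
- C+D: cost 8, shelf space 15, value 45
- B: cost 4, shelf space 12, value 44
Best: 47 util.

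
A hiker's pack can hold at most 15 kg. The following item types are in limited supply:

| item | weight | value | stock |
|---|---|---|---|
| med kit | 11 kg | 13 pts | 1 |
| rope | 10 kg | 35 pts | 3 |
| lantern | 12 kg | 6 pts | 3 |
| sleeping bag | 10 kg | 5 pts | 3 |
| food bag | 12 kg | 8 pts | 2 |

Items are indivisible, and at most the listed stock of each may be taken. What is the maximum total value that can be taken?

Top feasible selections:
- 1×rope: weight 10, value 35
- 1×med kit: weight 11, value 13
- 1×food bag: weight 12, value 8
- 1×lantern: weight 12, value 6
Best: 35 pts.

35 pts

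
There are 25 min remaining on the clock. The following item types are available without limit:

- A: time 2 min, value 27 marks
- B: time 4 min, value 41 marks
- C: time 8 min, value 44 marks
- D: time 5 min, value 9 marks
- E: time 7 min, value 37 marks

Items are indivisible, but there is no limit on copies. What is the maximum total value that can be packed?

Best value-per-unit is A at 27/2, and filling with it alone uses time 12×2=24. No mix of the others beats 12×27 = 324.

324 marks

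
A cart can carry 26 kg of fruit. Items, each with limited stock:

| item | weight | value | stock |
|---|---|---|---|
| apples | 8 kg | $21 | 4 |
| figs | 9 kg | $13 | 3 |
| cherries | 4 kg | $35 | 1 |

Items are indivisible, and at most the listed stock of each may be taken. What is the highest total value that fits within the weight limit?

Best selections within weight 26 and stock limits:
- 2×apples + 1×cherries: weight 20, value 77
- 1×apples + 1×figs + 1×cherries: weight 21, value 69
- 3×apples: weight 24, value 63
Best: $77.

$77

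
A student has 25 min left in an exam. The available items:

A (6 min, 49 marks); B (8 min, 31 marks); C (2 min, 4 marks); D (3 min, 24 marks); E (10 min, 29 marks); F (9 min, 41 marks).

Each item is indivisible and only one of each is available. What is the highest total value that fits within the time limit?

125 marks

Check high-value combinations within 25 min:
- A+B+C+F: time 6+8+2+9=25, value 49+31+4+41=125
- A+B+F: time 6+8+9=23, value 49+31+41=121
- A+E+F: time 6+10+9=25, value 49+29+41=119
- A+C+D+F: time 6+2+3+9=20, value 49+4+24+41=118
- A+D+F: time 6+3+9=18, value 49+24+41=114
Best: 125 marks.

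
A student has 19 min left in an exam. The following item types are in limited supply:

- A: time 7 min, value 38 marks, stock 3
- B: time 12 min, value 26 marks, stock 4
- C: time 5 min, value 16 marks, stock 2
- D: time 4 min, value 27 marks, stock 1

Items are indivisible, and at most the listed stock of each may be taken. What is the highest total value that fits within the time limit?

Top feasible selections:
- 2×A + 1×D: time 18, value 103
- 2×A + 1×C: time 19, value 92
- 1×A + 1×C + 1×D: time 16, value 81
- 2×A: time 14, value 76
Best: 103 marks.

103 marks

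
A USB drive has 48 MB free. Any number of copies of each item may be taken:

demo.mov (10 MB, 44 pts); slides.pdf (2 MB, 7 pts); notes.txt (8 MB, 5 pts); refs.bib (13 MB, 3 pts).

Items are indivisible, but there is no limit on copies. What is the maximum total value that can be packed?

Best value-per-unit is demo.mov at 44/10; filling with it alone gives 4×44 = 176.
Optimal mix: 4×demo.mov + 4×slides.pdf → size 48, value 204.

204 pts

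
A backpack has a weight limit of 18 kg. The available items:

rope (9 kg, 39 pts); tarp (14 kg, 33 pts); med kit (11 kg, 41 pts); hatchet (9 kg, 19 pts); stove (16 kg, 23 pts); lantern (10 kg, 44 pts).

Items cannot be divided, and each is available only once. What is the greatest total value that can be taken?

58 pts

Check high-value combinations within 18 kg:
- rope+hatchet: weight 9+9=18, value 39+19=58
- lantern: weight 10, value 44
- med kit: weight 11, value 41
- rope: weight 9, value 39
Best: 58 pts.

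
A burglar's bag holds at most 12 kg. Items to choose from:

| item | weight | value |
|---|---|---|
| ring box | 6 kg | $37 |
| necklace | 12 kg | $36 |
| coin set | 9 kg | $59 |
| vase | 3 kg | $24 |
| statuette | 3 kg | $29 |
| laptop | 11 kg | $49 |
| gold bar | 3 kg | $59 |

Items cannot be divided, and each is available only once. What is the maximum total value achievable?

Check high-value combinations within 12 kg:
- ring box+statuette+gold bar: weight 6+3+3=12, value 37+29+59=125
- ring box+vase+gold bar: weight 6+3+3=12, value 37+24+59=120
- coin set+gold bar: weight 9+3=12, value 59+59=118
- vase+statuette+gold bar: weight 3+3+3=9, value 24+29+59=112
- ring box+gold bar: weight 6+3=9, value 37+59=96
Best: $125.

$125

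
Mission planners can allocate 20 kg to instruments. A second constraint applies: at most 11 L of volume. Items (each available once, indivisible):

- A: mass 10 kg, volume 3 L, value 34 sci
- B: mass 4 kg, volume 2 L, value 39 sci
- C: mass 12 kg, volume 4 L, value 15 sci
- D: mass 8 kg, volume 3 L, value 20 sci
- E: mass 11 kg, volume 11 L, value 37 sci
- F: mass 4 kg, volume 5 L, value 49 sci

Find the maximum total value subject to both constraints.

122 sci

Feasible sets respecting both limits:
- A+B+F: mass 18, volume 10, value 122
- B+D+F: mass 16, volume 10, value 108
- B+C+F: mass 20, volume 11, value 103
Best: 122 sci.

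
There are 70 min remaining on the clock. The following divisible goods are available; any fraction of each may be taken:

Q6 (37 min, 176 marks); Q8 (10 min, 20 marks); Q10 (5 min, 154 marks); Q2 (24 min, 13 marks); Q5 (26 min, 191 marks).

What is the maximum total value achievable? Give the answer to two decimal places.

Take in order of value per unit:
- Q10 (154/5 per unit): all 5 → value 154, running total 154.00
- Q5 (191/26 per unit): all 26 → value 191, running total 345.00
- Q6 (176/37 per unit): all 37 → value 176, running total 521.00
- Q8 (20/10 per unit): 2 of 10 → value 2×20/10 = 4.0000, running total 525.00
Total 525.00.

525.00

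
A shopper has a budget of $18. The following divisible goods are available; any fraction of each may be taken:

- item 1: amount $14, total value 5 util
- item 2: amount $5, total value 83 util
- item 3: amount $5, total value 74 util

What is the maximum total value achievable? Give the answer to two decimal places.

Take in order of value per unit:
- item 2 (83/5 per unit): all 5 → value 83, running total 83.00
- item 3 (74/5 per unit): all 5 → value 74, running total 157.00
- item 1 (5/14 per unit): 8 of 14 → value 8×5/14 = 2.8571, running total 159.86
Total 159.86.

159.86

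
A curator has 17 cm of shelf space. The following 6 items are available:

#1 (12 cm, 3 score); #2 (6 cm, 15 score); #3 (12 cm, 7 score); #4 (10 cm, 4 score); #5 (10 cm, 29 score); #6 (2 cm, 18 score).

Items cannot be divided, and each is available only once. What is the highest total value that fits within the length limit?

47 score

Check high-value combinations within 17 cm:
- #5+#6: length 10+2=12, value 29+18=47
- #2+#5: length 6+10=16, value 15+29=44
- #2+#6: length 6+2=8, value 15+18=33
- #5: length 10, value 29
- #3+#6: length 12+2=14, value 7+18=25
Best: 47 score.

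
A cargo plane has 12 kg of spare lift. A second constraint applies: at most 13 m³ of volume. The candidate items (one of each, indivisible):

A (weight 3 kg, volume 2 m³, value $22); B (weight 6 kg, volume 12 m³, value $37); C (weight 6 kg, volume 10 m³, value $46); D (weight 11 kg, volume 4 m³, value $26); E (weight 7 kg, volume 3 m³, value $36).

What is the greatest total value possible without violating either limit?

$68

Feasible sets respecting both limits:
- A+C: weight 9, volume 12, value 68
- A+E: weight 10, volume 5, value 58
- C: weight 6, volume 10, value 46
- B: weight 6, volume 12, value 37
Best: $68.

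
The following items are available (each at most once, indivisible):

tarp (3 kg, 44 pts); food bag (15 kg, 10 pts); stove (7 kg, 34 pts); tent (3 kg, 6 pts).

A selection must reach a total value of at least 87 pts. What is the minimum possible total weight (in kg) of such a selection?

25

Subsets with value ≥ 87, sorted by total weight:
- tarp+food bag+stove: weight 25, value 88
- tarp+food bag+stove+tent: weight 28, value 94
Minimum weight: 25 kg.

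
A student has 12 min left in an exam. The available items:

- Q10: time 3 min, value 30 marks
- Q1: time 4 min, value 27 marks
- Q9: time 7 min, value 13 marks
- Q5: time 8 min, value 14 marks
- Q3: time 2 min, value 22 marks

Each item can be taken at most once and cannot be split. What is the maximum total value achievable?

Check high-value combinations within 12 min:
- Q10+Q1+Q3: time 3+4+2=9, value 30+27+22=79
- Q10+Q9+Q3: time 3+7+2=12, value 30+13+22=65
- Q10+Q1: time 3+4=7, value 30+27=57
- Q10+Q3: time 3+2=5, value 30+22=52
Best: 79 marks.

79 marks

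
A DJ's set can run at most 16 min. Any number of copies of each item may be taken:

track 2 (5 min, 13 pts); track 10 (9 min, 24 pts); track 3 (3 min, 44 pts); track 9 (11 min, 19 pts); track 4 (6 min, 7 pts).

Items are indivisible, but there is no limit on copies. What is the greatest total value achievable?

220 pts

Best value-per-unit is track 3 at 44/3, and filling with it alone uses duration 5×3=15. No mix of the others beats 5×44 = 220.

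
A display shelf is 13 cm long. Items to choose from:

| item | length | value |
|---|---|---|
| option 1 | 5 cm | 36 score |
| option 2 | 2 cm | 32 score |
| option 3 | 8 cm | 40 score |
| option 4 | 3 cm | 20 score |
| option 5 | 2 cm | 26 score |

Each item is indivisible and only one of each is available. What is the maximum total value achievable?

114 score

Check high-value combinations within 13 cm:
- option 1+option 2+option 4+option 5: length 5+2+3+2=12, value 36+32+20+26=114
- option 2+option 3+option 5: length 2+8+2=12, value 32+40+26=98
- option 1+option 2+option 5: length 5+2+2=9, value 36+32+26=94
- option 2+option 3+option 4: length 2+8+3=13, value 32+40+20=92
- option 1+option 2+option 4: length 5+2+3=10, value 36+32+20=88
Best: 114 score.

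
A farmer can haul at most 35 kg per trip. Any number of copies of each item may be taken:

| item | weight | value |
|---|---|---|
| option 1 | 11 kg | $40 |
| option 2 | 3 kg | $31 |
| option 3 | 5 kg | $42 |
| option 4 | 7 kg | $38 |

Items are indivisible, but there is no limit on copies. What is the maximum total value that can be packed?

Best value-per-unit is option 2 at 31/3; filling with it alone gives 11×31 = 341.
Optimal mix: 10×option 2 + 1×option 3 → weight 35, value 352.

$352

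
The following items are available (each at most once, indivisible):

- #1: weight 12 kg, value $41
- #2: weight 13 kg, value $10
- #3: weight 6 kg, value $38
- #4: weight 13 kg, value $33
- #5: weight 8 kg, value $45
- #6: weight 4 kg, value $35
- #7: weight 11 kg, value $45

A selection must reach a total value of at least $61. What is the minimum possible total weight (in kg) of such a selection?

10

Subsets with value ≥ 61, sorted by total weight:
- #3+#6: weight 10, value 73
- #5+#6: weight 12, value 80
- #3+#5: weight 14, value 83
Minimum weight: 10 kg.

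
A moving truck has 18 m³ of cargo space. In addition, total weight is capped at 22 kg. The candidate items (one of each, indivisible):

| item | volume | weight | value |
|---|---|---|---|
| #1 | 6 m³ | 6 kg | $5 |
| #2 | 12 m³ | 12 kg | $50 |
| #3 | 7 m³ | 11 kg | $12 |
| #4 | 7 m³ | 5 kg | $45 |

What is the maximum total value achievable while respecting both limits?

$57

Feasible sets respecting both limits:
- #3+#4: volume 14, weight 16, value 57
- #1+#2: volume 18, weight 18, value 55
- #2: volume 12, weight 12, value 50
Best: $57.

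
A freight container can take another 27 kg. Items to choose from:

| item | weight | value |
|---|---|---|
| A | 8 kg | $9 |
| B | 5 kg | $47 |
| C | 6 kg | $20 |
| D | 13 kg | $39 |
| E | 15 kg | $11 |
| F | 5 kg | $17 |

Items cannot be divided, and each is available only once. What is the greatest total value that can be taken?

Check high-value combinations within 27 kg:
- B+C+D: weight 5+6+13=24, value 47+20+39=106
- B+D+F: weight 5+13+5=23, value 47+39+17=103
- A+B+D: weight 8+5+13=26, value 9+47+39=95
Best: $106.

$106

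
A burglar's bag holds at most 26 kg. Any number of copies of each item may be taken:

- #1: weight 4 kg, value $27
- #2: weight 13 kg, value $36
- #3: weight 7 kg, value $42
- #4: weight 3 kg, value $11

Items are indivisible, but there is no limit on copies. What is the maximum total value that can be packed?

Best value-per-unit is #1 at 27/4; filling with it alone gives 6×27 = 162.
Optimal mix: 3×#1 + 2×#3 → weight 26, value 165.

$165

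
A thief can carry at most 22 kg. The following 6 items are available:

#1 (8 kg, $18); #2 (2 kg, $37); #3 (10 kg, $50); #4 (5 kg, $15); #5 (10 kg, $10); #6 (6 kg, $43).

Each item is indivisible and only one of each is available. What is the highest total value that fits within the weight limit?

This is a 0/1 knapsack; check combinations near the capacity.
- #2+#3+#6: weight 2+10+6=18, value 37+50+43=130
- #1+#2+#4+#6: weight 8+2+5+6=21, value 18+37+15+43=113
- #3+#4+#6: weight 10+5+6=21, value 50+15+43=108
Best: $130.

$130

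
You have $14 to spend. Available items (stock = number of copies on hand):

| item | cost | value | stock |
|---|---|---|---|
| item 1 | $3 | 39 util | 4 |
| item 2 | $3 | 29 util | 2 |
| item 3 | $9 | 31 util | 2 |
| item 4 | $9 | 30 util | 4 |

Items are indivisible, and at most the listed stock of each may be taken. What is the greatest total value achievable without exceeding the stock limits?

156 util

Top feasible selections:
- 4×item 1: cost 12, value 156
- 3×item 1 + 1×item 2: cost 12, value 146
- 2×item 1 + 2×item 2: cost 12, value 136
Best: 156 util.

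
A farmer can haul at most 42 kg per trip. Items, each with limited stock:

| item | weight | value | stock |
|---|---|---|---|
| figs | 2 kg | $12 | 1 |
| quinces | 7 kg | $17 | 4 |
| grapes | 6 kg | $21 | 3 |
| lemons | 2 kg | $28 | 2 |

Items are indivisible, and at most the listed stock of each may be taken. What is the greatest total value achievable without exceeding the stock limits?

Top feasible selections:
- 1×figs + 2×quinces + 3×grapes + 2×lemons: weight 38, value 165
- 1×figs + 3×quinces + 2×grapes + 2×lemons: weight 39, value 161
- 1×figs + 4×quinces + 1×grapes + 2×lemons: weight 40, value 157
Best: $165.

$165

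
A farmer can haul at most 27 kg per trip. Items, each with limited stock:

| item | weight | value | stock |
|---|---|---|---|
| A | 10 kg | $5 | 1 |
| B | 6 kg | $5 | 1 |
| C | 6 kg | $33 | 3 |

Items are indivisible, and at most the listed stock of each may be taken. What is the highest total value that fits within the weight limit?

$104

Best selections within weight 27 and stock limits:
- 1×B + 3×C: weight 24, value 104
- 3×C: weight 18, value 99
- 1×B + 2×C: weight 18, value 71
Best: $104.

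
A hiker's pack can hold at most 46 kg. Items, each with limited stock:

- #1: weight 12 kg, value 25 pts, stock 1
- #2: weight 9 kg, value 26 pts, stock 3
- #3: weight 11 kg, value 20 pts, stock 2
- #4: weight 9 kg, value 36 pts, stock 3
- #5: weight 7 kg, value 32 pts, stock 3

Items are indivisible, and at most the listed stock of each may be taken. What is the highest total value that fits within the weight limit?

Top feasible selections:
- 3×#4 + 2×#5: weight 41, value 172
- 2×#4 + 3×#5: weight 39, value 168
- 1×#2 + 3×#4 + 1×#5: weight 43, value 166
- 1×#1 + 3×#4 + 1×#5: weight 46, value 165
Best: 172 pts.

172 pts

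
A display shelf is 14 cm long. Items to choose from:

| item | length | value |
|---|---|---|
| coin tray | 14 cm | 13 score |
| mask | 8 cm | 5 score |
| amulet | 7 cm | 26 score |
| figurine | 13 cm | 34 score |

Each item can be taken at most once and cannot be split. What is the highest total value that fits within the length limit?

34 score

Check high-value combinations within 14 cm:
- figurine: length 13, value 34
- amulet: length 7, value 26
- coin tray: length 14, value 13
- mask: length 8, value 5
Best: 34 score.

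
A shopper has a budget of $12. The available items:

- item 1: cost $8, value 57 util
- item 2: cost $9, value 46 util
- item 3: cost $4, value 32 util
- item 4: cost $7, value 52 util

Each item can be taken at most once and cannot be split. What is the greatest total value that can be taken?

Check high-value combinations within $12:
- item 1+item 3: cost 8+4=12, value 57+32=89
- item 3+item 4: cost 4+7=11, value 32+52=84
- item 1: cost 8, value 57
Best: 89 util.

89 util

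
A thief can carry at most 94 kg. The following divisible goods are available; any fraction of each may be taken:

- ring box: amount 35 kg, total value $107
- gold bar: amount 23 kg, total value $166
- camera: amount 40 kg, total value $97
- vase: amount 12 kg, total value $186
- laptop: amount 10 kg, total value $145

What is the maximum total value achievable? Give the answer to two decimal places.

637.95

Take in order of value per unit:
- vase (186/12 per unit): all 12 → value 186, running total 186.00
- laptop (145/10 per unit): all 10 → value 145, running total 331.00
- gold bar (166/23 per unit): all 23 → value 166, running total 497.00
- ring box (107/35 per unit): all 35 → value 107, running total 604.00
- camera (97/40 per unit): 14 of 40 → value 14×97/40 = 33.9500, running total 637.95
Total 637.95.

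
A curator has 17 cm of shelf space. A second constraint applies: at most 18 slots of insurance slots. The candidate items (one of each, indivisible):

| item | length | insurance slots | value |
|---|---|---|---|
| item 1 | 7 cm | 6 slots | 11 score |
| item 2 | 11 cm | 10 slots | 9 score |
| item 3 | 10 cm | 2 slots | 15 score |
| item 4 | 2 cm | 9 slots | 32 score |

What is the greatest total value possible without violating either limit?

47 score

Feasible sets respecting both limits:
- item 3+item 4: length 12, insurance slots 11, value 47
- item 1+item 4: length 9, insurance slots 15, value 43
- item 4: length 2, insurance slots 9, value 32
Best: 47 score.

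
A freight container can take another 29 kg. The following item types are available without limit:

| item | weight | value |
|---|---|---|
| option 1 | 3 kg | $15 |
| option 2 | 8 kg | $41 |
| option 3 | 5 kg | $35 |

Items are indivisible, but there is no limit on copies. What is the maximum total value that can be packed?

$190

Best value-per-unit is option 3 at 35/5; filling with it alone gives 5×35 = 175.
Optimal mix: 1×option 1 + 5×option 3 → weight 28, value 190.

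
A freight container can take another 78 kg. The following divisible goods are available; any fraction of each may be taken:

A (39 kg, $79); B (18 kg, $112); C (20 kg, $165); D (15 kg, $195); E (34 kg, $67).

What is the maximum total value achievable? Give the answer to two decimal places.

Take in order of value per unit:
- D (195/15 per unit): all 15 → value 195, running total 195.00
- C (165/20 per unit): all 20 → value 165, running total 360.00
- B (112/18 per unit): all 18 → value 112, running total 472.00
- A (79/39 per unit): 25 of 39 → value 25×79/39 = 50.6410, running total 522.64
Total 522.64.

522.64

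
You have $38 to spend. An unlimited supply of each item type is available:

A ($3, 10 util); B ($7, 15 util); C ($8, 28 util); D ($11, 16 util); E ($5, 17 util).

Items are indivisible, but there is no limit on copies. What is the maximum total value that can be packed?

Best value-per-unit is C at 28/8; filling with it alone gives 4×28 = 112.
Optimal mix: 2×A + 4×C → cost 38, value 132.

132 util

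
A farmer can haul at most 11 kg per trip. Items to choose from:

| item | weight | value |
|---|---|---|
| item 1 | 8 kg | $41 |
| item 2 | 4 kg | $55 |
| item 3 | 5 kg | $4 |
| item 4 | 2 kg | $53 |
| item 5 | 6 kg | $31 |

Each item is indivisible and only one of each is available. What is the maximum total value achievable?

$112

Check high-value combinations within 11 kg:
- item 2+item 3+item 4: weight 4+5+2=11, value 55+4+53=112
- item 2+item 4: weight 4+2=6, value 55+53=108
- item 1+item 4: weight 8+2=10, value 41+53=94
- item 2+item 5: weight 4+6=10, value 55+31=86
- item 4+item 5: weight 2+6=8, value 53+31=84
Best: $112.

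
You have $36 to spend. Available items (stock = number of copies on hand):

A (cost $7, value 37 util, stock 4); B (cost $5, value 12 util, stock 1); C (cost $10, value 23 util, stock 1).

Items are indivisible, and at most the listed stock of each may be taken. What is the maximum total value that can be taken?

Top feasible selections:
- 4×A + 1×B: cost 33, value 160
- 4×A: cost 28, value 148
- 3×A + 1×B + 1×C: cost 36, value 146
Best: 160 util.

160 util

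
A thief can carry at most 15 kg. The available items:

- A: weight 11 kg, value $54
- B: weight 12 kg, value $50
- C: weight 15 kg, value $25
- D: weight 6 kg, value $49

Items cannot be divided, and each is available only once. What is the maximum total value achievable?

$54

Check high-value combinations within 15 kg:
- A: weight 11, value 54
- B: weight 12, value 50
- D: weight 6, value 49
- C: weight 15, value 25
Best: $54.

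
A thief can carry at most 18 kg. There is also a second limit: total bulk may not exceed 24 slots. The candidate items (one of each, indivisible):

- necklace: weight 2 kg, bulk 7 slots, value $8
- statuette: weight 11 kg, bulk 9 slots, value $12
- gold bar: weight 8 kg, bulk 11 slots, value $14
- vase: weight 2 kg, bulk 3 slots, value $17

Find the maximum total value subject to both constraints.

$39

Feasible sets respecting both limits:
- necklace+gold bar+vase: weight 12, bulk 21, value 39
- necklace+statuette+vase: weight 15, bulk 19, value 37
- gold bar+vase: weight 10, bulk 14, value 31
- statuette+vase: weight 13, bulk 12, value 29
Best: $39.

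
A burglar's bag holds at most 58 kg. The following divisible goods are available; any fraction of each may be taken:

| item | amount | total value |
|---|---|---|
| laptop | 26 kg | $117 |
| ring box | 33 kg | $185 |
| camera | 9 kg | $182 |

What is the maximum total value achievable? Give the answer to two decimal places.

439.00

Take in order of value per unit:
- camera (182/9 per unit): all 9 → value 182, running total 182.00
- ring box (185/33 per unit): all 33 → value 185, running total 367.00
- laptop (117/26 per unit): 16 of 26 → value 16×117/26 = 72.0000, running total 439.00
Total 439.00.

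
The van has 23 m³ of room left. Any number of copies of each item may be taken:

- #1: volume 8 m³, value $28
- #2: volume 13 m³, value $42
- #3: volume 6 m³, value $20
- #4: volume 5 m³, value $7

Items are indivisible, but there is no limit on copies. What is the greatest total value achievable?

$76

Best value-per-unit is #1 at 28/8; filling with it alone gives 2×28 = 56.
Optimal mix: 2×#1 + 1×#3 → volume 22, value 76.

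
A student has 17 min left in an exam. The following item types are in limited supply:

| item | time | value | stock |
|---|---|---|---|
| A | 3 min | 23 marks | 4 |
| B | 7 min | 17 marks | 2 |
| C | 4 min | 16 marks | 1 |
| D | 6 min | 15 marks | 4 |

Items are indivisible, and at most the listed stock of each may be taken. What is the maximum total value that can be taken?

108 marks

Top feasible selections:
- 4×A + 1×C: time 16, value 108
- 4×A: time 12, value 92
- 3×A + 1×B: time 16, value 86
- 3×A + 1×C: time 13, value 85
Best: 108 marks.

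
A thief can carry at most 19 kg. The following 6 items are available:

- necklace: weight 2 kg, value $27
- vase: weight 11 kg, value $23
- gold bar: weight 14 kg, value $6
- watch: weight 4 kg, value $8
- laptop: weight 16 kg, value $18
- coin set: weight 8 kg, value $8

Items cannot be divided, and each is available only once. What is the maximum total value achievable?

Check high-value combinations within 19 kg:
- necklace+vase+watch: weight 2+11+4=17, value 27+23+8=58
- necklace+vase: weight 2+11=13, value 27+23=50
- necklace+laptop: weight 2+16=18, value 27+18=45
Best: $58.

$58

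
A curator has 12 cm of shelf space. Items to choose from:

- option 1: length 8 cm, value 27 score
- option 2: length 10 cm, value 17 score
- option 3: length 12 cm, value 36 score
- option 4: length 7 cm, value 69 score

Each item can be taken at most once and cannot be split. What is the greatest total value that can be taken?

Check high-value combinations within 12 cm:
- option 4: length 7, value 69
- option 3: length 12, value 36
- option 1: length 8, value 27
- option 2: length 10, value 17
Best: 69 score.

69 score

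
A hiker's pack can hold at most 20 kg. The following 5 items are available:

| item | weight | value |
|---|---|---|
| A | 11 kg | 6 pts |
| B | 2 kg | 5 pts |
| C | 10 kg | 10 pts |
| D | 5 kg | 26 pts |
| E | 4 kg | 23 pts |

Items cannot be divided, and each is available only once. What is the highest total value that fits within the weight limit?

59 pts

Check high-value combinations within 20 kg:
- C+D+E: weight 10+5+4=19, value 10+26+23=59
- A+D+E: weight 11+5+4=20, value 6+26+23=55
- B+D+E: weight 2+5+4=11, value 5+26+23=54
- D+E: weight 5+4=9, value 26+23=49
Best: 59 pts.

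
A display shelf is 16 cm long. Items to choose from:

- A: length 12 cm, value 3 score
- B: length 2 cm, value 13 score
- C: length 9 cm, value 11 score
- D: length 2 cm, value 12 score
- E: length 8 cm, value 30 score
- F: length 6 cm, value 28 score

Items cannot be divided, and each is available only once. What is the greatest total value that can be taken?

Check high-value combinations within 16 cm:
- B+E+F: length 2+8+6=16, value 13+30+28=71
- D+E+F: length 2+8+6=16, value 12+30+28=70
- E+F: length 8+6=14, value 30+28=58
Best: 71 score.

71 score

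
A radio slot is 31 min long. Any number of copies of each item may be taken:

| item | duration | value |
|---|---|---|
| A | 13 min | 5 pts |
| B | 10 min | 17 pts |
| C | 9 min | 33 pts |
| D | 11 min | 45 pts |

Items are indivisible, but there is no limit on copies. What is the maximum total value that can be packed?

Best value-per-unit is D at 45/11; filling with it alone gives 2×45 = 90.
Optimal mix: 1×C + 2×D → duration 31, value 123.

123 pts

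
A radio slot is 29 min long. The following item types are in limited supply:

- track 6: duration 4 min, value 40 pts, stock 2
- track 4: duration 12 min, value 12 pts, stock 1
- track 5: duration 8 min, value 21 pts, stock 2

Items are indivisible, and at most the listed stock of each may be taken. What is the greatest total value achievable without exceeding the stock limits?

122 pts

Best selections within duration 29 and stock limits:
- 2×track 6 + 2×track 5: duration 24, value 122
- 2×track 6 + 1×track 4 + 1×track 5: duration 28, value 113
- 2×track 6 + 1×track 5: duration 16, value 101
Best: 122 pts.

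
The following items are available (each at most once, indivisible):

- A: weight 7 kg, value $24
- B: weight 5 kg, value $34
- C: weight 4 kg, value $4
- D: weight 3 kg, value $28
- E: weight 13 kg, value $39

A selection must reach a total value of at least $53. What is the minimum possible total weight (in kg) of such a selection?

8

Subsets with value ≥ 53, sorted by total weight:
- B+D: weight 8, value 62
- B+C+D: weight 12, value 66
Minimum weight: 8 kg.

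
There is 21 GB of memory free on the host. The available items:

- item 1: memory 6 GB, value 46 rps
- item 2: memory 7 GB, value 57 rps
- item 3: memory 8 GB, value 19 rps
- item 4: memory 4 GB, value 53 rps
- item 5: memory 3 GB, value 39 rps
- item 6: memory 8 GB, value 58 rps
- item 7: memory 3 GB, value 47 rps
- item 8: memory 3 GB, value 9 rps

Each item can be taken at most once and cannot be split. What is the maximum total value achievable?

Check high-value combinations within 21 GB:
- item 4+item 5+item 6+item 7+item 8: memory 4+3+8+3+3=21, value 53+39+58+47+9=206
- item 2+item 4+item 5+item 7+item 8: memory 7+4+3+3+3=20, value 57+53+39+47+9=205
- item 1+item 4+item 6+item 7: memory 6+4+8+3=21, value 46+53+58+47=204
- item 1+item 2+item 4+item 7: memory 6+7+4+3=20, value 46+57+53+47=203
Best: 206 rps.

206 rps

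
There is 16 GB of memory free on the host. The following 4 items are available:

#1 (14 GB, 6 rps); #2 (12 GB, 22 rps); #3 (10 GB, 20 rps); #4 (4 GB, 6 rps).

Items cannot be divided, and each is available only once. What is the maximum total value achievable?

28 rps

Check high-value combinations within 16 GB:
- #2+#4: memory 12+4=16, value 22+6=28
- #3+#4: memory 10+4=14, value 20+6=26
- #2: memory 12, value 22
- #3: memory 10, value 20
Best: 28 rps.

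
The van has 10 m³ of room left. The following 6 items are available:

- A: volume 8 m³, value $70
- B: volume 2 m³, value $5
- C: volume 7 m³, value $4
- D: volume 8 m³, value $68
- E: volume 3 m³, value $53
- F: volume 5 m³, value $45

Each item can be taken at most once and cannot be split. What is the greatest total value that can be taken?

$103

Check high-value combinations within 10 m³:
- B+E+F: volume 2+3+5=10, value 5+53+45=103
- E+F: volume 3+5=8, value 53+45=98
- A+B: volume 8+2=10, value 70+5=75
Best: $103.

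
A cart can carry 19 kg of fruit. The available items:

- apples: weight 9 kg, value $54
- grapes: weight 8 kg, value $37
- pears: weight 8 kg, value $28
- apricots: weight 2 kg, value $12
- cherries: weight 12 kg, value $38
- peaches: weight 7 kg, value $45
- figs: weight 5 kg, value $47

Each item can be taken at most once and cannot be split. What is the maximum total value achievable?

$113

This is a 0/1 knapsack; check combinations near the capacity.
- apples+apricots+figs: weight 9+2+5=16, value 54+12+47=113
- apples+apricots+peaches: weight 9+2+7=18, value 54+12+45=111
- apricots+peaches+figs: weight 2+7+5=14, value 12+45+47=104
Best: $113.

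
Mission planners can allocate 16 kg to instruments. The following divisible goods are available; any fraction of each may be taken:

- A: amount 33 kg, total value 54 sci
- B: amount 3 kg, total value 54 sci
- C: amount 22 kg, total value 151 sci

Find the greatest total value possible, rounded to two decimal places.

143.23

Take in order of value per unit:
- B (54/3 per unit): all 3 → value 54, running total 54.00
- C (151/22 per unit): 13 of 22 → value 13×151/22 = 89.2273, running total 143.23
Total 143.23.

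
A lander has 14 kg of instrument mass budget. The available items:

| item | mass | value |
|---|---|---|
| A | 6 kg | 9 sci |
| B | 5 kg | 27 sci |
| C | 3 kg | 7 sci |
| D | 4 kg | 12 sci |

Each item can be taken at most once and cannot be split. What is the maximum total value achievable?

This is a 0/1 knapsack; check combinations near the capacity.
- B+C+D: mass 5+3+4=12, value 27+7+12=46
- A+B+C: mass 6+5+3=14, value 9+27+7=43
- B+D: mass 5+4=9, value 27+12=39
Best: 46 sci.

46 sci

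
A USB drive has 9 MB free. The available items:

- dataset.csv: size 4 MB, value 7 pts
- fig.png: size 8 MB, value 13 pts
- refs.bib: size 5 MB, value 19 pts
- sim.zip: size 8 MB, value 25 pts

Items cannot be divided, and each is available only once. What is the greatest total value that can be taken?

26 pts

Check high-value combinations within 9 MB:
- dataset.csv+refs.bib: size 4+5=9, value 7+19=26
- sim.zip: size 8, value 25
- refs.bib: size 5, value 19
- fig.png: size 8, value 13
- dataset.csv: size 4, value 7
Best: 26 pts.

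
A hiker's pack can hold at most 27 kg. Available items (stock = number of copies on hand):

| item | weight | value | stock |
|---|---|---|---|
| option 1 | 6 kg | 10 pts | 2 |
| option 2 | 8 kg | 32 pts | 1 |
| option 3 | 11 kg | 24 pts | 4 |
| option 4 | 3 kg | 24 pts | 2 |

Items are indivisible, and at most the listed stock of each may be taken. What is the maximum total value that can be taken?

104 pts

Best selections within weight 27 and stock limits:
- 1×option 2 + 1×option 3 + 2×option 4: weight 25, value 104
- 2×option 1 + 1×option 2 + 2×option 4: weight 26, value 100
- 1×option 1 + 1×option 2 + 2×option 4: weight 20, value 90
- 1×option 1 + 1×option 3 + 2×option 4: weight 23, value 82
Best: 104 pts.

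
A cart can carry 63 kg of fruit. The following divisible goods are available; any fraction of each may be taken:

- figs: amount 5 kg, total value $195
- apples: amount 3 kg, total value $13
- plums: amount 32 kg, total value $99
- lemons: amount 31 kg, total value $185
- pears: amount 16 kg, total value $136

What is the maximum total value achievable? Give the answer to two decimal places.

553.75

Take in order of value per unit:
- figs (195/5 per unit): all 5 → value 195, running total 195.00
- pears (136/16 per unit): all 16 → value 136, running total 331.00
- lemons (185/31 per unit): all 31 → value 185, running total 516.00
- apples (13/3 per unit): all 3 → value 13, running total 529.00
- plums (99/32 per unit): 8 of 32 → value 8×99/32 = 24.7500, running total 553.75
Total 553.75.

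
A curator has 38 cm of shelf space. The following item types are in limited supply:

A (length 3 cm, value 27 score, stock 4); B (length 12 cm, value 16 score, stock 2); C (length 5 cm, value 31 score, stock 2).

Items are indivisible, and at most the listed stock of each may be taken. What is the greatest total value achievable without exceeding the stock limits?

Best selections within length 38 and stock limits:
- 4×A + 1×B + 2×C: length 34, value 186
- 4×A + 2×C: length 22, value 170
- 3×A + 1×B + 2×C: length 31, value 159
Best: 186 score.

186 score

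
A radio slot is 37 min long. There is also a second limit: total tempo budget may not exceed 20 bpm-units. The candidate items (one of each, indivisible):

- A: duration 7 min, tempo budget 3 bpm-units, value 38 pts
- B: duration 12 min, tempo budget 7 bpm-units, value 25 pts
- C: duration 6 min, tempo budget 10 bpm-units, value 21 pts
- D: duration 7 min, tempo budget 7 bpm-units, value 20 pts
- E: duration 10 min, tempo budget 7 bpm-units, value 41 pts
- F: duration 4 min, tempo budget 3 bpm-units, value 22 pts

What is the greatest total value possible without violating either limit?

126 pts

Feasible sets respecting both limits:
- A+B+E+F: duration 33, tempo budget 20, value 126
- A+D+E+F: duration 28, tempo budget 20, value 121
- A+B+D+F: duration 30, tempo budget 20, value 105
- A+B+E: duration 29, tempo budget 17, value 104
Best: 126 pts.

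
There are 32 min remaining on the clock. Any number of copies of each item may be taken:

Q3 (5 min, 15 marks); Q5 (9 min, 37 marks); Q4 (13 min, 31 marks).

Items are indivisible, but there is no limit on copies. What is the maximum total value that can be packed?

Best value-per-unit is Q5 at 37/9; filling with it alone gives 3×37 = 111.
Optimal mix: 1×Q3 + 3×Q5 → time 32, value 126.

126 marks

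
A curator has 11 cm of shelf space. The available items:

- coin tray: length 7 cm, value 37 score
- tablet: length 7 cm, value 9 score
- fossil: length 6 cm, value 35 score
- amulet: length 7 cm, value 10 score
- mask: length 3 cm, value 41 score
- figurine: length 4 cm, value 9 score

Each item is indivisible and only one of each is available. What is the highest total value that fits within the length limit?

78 score

This is a 0/1 knapsack; check combinations near the capacity.
- coin tray+mask: length 7+3=10, value 37+41=78
- fossil+mask: length 6+3=9, value 35+41=76
- amulet+mask: length 7+3=10, value 10+41=51
Best: 78 score.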